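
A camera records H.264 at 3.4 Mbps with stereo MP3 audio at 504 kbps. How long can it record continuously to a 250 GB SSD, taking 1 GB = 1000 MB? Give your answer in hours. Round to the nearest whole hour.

142 hours

Audio: 504 kbps = 0.504 Mbps.
Total bitrate: 3.4 + 0.504 = 3.904 Mbps.
Capacity: 250 GB = 2,000,000 Mb.
Recording time: 2,000,000 / 3.904 = 512,295 s ≈ 142 hours.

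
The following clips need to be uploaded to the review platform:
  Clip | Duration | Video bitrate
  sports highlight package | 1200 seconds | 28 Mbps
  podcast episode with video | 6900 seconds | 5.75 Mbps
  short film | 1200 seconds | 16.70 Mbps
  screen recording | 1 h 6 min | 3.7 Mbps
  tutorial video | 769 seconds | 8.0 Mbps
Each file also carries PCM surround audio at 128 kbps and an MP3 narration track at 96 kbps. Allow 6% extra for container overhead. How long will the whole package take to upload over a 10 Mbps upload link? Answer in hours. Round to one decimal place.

Audio total: 128 + 96 = 224 kbps = 0.224 Mbps.
sports highlight package: 28.224 Mbps × 1200 s × 1.06 = 35900.9 Mb
podcast episode with video: 5.974 Mbps × 6900 s × 1.06 = 43693.8 Mb
short film: 16.924 Mbps × 1200 s × 1.06 = 21527.3 Mb
screen recording: 3.924 Mbps × 3960 s × 1.06 = 16471.4 Mb
tutorial video: 8.224 Mbps × 769 s × 1.06 = 6703.7 Mb
Total: 124297.2 Mb = 15537.1 MB.
At 10 Mbps: 124297.2 / 10 = 12430 s ≈ 3.45 hours.

3.5 hours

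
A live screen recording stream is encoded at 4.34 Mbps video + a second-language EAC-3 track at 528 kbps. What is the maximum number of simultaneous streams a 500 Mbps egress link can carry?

Audio: 528 kbps = 0.528 Mbps.
Per-viewer media rate: 4.868 Mbps.
500 Mbps = 500.0 Mbps; 500.0 / 4.868 = 102.71 → 102 viewers.

102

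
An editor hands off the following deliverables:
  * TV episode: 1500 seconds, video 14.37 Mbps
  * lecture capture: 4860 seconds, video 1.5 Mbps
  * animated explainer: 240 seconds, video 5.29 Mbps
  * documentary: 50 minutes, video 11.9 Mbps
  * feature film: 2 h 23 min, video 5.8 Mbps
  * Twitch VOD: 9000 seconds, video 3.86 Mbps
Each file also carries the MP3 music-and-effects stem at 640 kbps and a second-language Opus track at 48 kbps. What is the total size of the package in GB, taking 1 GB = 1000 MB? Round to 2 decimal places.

Audio total: 640 + 48 = 688 kbps = 0.688 Mbps.
TV episode: 15.058 Mbps × 1500 s = 22587.0 Mb
lecture capture: 2.188 Mbps × 4860 s = 10633.7 Mb
animated explainer: 5.978 Mbps × 240 s = 1434.7 Mb
documentary: 12.588 Mbps × 3000 s = 37764.0 Mb
feature film: 6.488 Mbps × 8580 s = 55667.0 Mb
Twitch VOD: 4.548 Mbps × 9000 s = 40932.0 Mb
Total: 169018.4 Mb = 21127.3 MB.
= 21.13 GB.

21.13 GB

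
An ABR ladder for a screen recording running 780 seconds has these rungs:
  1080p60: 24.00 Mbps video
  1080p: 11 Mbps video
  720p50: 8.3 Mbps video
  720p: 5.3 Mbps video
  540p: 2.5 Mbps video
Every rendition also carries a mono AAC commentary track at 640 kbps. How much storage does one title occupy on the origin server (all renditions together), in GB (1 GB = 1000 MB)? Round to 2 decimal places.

Audio: 640 kbps = 0.640 Mbps.
Sum of rendition bitrates: (24.00+0.640) + (11+0.640) + (8.3+0.640) + (5.3+0.640) + (2.5+0.640) = 54.300 Mbps.
× 780 s = 42,354 Mb = 5,294 MB = 5.294 GB.

5.29 GB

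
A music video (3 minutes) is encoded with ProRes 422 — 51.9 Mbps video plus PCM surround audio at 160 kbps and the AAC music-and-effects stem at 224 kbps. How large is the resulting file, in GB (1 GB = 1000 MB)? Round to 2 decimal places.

3 min = 180 s
Audio total: 160 + 224 = 384 kbps = 0.384 Mbps.
Total bitrate: 51.9 + 0.384 = 52.284 Mbps.
Stream data: 52.284 Mbps × 180 s = 9411.1 Mb.
9,411 Mb ÷ 8 = 1,176 MB → 1.176 GB.

1.18 GB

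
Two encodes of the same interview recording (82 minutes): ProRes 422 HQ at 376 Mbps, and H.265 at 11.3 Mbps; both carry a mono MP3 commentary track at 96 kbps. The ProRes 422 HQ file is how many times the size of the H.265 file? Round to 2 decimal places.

82 min = 4920 s
Audio: 96 kbps = 0.096 Mbps.
ProRes 422 HQ: 376.096 Mbps × 4920 s = 1850392.3 Mb = 215.414 GiB.
H.265: 11.396 Mbps × 4920 s = 56068.3 Mb = 6.527 GiB.
Ratio: 215.414 / 6.527 = 33.002.

33.00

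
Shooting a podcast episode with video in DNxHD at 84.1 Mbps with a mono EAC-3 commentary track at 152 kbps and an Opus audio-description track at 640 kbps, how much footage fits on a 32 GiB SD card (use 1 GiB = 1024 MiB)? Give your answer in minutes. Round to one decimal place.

Audio total: 152 + 640 = 792 kbps = 0.792 Mbps.
Total bitrate: 84.1 + 0.792 = 84.892 Mbps.
Capacity: 32 GiB = 274,878 Mb.
Recording time: 274,878 / 84.892 = 3,238 s ≈ 54.0 minutes.

54.0 minutes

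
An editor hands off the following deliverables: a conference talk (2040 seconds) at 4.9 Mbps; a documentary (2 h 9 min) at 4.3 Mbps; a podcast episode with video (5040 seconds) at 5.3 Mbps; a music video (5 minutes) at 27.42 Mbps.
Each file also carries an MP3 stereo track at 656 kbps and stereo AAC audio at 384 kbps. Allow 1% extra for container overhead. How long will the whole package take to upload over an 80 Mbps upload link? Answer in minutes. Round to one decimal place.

19.8 minutes

Audio total: 656 + 384 = 1040 kbps = 1.040 Mbps.
conference talk: 5.940 Mbps × 2040 s × 1.01 = 12238.8 Mb
documentary: 5.340 Mbps × 7740 s × 1.01 = 41744.9 Mb
podcast episode with video: 6.340 Mbps × 5040 s × 1.01 = 32273.1 Mb
music video: 28.460 Mbps × 300 s × 1.01 = 8623.4 Mb
Total: 94880.2 Mb = 11860.0 MB.
At 80 Mbps: 94880.2 / 80 = 1186 s ≈ 19.8 minutes.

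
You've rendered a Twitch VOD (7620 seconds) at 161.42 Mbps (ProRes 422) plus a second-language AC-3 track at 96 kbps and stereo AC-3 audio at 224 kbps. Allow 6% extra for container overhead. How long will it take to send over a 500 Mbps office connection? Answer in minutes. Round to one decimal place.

43.5 minutes

Audio total: 96 + 224 = 320 kbps = 0.320 Mbps.
Total bitrate: 161.740 Mbps.
File: 161.740 Mbps × 7620 s = 1232458.8 Mb.
With 6% container overhead: ×1.06. → 1306406.3 Mb.
At 500 Mbps: 1306406.3 / 500 = 2612.8 s ≈ 43.5 minutes.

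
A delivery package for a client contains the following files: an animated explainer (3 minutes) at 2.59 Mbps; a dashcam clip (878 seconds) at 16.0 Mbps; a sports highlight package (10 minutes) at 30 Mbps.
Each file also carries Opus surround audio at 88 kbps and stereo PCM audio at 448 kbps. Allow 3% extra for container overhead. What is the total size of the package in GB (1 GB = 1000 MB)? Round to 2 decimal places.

Audio total: 88 + 448 = 536 kbps = 0.536 Mbps.
animated explainer: 3.126 Mbps × 180 s × 1.03 = 579.6 Mb
dashcam clip: 16.536 Mbps × 878 s × 1.03 = 14954.2 Mb
sports highlight package: 30.536 Mbps × 600 s × 1.03 = 18871.2 Mb
Total: 34405.0 Mb = 4300.6 MB.
= 4.301 GB.

4.30 GB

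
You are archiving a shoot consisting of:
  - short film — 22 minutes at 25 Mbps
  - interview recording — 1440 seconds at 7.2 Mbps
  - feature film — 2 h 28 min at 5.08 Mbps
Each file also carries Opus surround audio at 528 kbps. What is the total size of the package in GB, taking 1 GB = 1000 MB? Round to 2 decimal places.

11.83 GB

Audio: 528 kbps = 0.528 Mbps.
short film: 25.528 Mbps × 1320 s = 33697.0 Mb
interview recording: 7.728 Mbps × 1440 s = 11128.3 Mb
feature film: 5.608 Mbps × 8880 s = 49799.0 Mb
Total: 94624.3 Mb = 11828.0 MB.
= 11.83 GB.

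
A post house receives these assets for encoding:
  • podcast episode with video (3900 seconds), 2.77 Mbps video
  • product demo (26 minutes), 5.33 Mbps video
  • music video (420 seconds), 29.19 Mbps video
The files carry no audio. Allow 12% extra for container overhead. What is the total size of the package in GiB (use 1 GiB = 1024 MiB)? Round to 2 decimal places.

4.09 GiB

podcast episode with video: 2.770 Mbps × 3900 s × 1.12 = 12099.4 Mb
product demo: 5.330 Mbps × 1560 s × 1.12 = 9312.6 Mb
music video: 29.190 Mbps × 420 s × 1.12 = 13731.0 Mb
Total: 35142.9 Mb = 4392.9 MB.
= 4.091 GiB.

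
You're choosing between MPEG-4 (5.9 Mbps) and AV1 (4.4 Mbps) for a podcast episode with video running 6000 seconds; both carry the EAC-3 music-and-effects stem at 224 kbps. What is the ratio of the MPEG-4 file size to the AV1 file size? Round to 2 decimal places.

Audio: 224 kbps = 0.224 Mbps.
MPEG-4: 6.124 Mbps × 6000 s = 36744.0 Mb = 4.593 GB.
AV1: 4.624 Mbps × 6000 s = 27744.0 Mb = 3.468 GB.
Ratio: 4.593 / 3.468 = 1.324.

1.32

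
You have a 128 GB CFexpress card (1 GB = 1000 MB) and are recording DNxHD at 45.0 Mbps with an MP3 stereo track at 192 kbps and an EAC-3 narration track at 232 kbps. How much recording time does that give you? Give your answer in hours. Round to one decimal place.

Audio total: 192 + 232 = 424 kbps = 0.424 Mbps.
Total bitrate: 45.0 + 0.424 = 45.424 Mbps.
Capacity: 128 GB = 1,024,000 Mb.
Recording time: 1,024,000 / 45.424 = 22,543 s ≈ 6.26 hours.

6.3 hours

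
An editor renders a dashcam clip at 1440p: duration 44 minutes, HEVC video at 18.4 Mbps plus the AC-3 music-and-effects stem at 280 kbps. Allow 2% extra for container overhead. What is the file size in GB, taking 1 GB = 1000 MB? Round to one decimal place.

6.3 GB

44 min = 2640 s
Audio: 280 kbps = 0.280 Mbps.
Total bitrate: 18.4 + 0.280 = 18.680 Mbps.
Stream data: 18.680 Mbps × 2640 s = 49315.2 Mb.
With 2% container overhead: ×1.02.
50,302 Mb ÷ 8 = 6,288 MB → 6.288 GB.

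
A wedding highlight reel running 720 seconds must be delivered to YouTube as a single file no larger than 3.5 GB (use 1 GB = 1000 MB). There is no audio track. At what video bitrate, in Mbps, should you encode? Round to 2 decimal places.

Budget: 3.5 GB = 28000.0 Mb.
Total bitrate budget: 28000.0 Mb / 720 s = 38.889 Mbps.

38.89 Mbps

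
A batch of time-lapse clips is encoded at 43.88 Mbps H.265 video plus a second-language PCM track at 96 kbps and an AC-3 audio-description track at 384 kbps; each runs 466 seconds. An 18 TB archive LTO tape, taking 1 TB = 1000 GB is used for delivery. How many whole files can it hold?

6966

Audio total: 96 + 384 = 480 kbps = 0.480 Mbps.
Total bitrate: 44.360 Mbps.
Per item: 44.360 Mbps × 466 s = 20,672 Mb = 2,584 MB.
Capacity: 18 TB = 144,000,000 Mb; 6966.03 items → 6966 complete.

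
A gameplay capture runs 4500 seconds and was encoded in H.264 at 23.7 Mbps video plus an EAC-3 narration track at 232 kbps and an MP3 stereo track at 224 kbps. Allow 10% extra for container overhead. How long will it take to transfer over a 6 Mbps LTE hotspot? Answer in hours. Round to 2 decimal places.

5.54 hours

Audio total: 232 + 224 = 456 kbps = 0.456 Mbps.
Total bitrate: 24.156 Mbps.
File: 24.156 Mbps × 4500 s = 108702.0 Mb.
With 10% container overhead: ×1.10. → 119572.2 Mb.
At 6 Mbps: 119572.2 / 6 = 19928.7 s ≈ 5.54 hours.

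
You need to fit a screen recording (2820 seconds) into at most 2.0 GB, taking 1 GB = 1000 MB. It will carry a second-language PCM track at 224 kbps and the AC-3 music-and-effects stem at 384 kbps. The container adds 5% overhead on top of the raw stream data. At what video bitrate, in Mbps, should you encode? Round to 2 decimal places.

4.80 Mbps

Budget: 2.0 GB = 16000.0 Mb.
Stream payload after overhead: 16000.0 / 1.05 = 15238.1 Mb.
Total bitrate budget: 15238.1 Mb / 2820 s = 5.404 Mbps.
Audio total: 224 + 384 = 608 kbps = 0.608 Mbps.
Video: 5.404 − 0.608 = 4.796 Mbps.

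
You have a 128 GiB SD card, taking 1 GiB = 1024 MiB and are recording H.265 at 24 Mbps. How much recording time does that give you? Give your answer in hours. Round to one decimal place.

12.7 hours

Capacity: 128 GiB = 1,099,512 Mb.
Recording time: 1,099,512 / 24.000 = 45,813 s ≈ 12.7 hours.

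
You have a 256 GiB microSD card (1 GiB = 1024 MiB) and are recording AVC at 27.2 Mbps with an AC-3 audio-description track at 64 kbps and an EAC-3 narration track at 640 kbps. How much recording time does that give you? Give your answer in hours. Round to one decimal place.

21.9 hours

Audio total: 64 + 640 = 704 kbps = 0.704 Mbps.
Total bitrate: 27.2 + 0.704 = 27.904 Mbps.
Capacity: 256 GiB = 2,199,023 Mb.
Recording time: 2,199,023 / 27.904 = 78,807 s ≈ 21.9 hours.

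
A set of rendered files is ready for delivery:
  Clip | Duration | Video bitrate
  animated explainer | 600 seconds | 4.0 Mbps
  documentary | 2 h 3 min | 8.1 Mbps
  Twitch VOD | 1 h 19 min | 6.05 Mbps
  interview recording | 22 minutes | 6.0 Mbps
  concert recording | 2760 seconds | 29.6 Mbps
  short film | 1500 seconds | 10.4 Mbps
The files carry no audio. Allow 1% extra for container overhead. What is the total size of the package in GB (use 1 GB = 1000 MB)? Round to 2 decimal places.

24.75 GB

animated explainer: 4.000 Mbps × 600 s × 1.01 = 2424.0 Mb
documentary: 8.100 Mbps × 7380 s × 1.01 = 60375.8 Mb
Twitch VOD: 6.050 Mbps × 4740 s × 1.01 = 28963.8 Mb
interview recording: 6.000 Mbps × 1320 s × 1.01 = 7999.2 Mb
concert recording: 29.600 Mbps × 2760 s × 1.01 = 82513.0 Mb
short film: 10.400 Mbps × 1500 s × 1.01 = 15756.0 Mb
Total: 198031.7 Mb = 24754.0 MB.
= 24.75 GB.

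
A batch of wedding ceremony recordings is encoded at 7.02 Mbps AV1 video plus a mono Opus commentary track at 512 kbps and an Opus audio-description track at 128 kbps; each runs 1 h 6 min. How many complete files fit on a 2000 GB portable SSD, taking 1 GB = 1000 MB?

1 h 6 min = 66 min = 3960 s
Audio total: 512 + 128 = 640 kbps = 0.640 Mbps.
Total bitrate: 7.660 Mbps.
Per item: 7.660 Mbps × 3960 s = 30,334 Mb = 3,792 MB.
Capacity: 2000 GB = 16,000,000 Mb; 527.47 items → 527 complete.

527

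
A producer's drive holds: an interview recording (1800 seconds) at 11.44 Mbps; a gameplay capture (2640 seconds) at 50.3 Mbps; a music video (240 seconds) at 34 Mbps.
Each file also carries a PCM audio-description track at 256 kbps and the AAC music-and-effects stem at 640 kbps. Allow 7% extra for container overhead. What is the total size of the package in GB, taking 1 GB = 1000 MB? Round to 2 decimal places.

22.17 GB

Audio total: 256 + 640 = 896 kbps = 0.896 Mbps.
interview recording: 12.336 Mbps × 1800 s × 1.07 = 23759.1 Mb
gameplay capture: 51.196 Mbps × 2640 s × 1.07 = 144618.5 Mb
music video: 34.896 Mbps × 240 s × 1.07 = 8961.3 Mb
Total: 177338.9 Mb = 22167.4 MB.
= 22.17 GB.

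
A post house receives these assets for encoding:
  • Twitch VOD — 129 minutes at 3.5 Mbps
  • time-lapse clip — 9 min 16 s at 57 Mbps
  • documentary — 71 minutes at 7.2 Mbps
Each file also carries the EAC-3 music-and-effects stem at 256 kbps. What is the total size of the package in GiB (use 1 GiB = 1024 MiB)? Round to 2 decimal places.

10.79 GiB

Audio: 256 kbps = 0.256 Mbps.
Twitch VOD: 3.756 Mbps × 7740 s = 29071.4 Mb
time-lapse clip: 57.256 Mbps × 556 s = 31834.3 Mb
documentary: 7.456 Mbps × 4260 s = 31762.6 Mb
Total: 92668.3 Mb = 11583.5 MB.
= 10.79 GiB.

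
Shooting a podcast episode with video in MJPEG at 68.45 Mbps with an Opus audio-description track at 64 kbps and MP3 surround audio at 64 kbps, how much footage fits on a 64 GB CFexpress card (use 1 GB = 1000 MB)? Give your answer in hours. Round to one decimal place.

2.1 hours

Audio total: 64 + 64 = 128 kbps = 0.128 Mbps.
Total bitrate: 68.45 + 0.128 = 68.578 Mbps.
Capacity: 64 GB = 512,000 Mb.
Recording time: 512,000 / 68.578 = 7,466 s ≈ 2.07 hours.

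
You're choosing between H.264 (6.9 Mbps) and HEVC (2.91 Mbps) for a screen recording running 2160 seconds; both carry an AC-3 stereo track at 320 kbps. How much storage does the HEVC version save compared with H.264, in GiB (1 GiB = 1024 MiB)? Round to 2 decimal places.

Audio: 320 kbps = 0.320 Mbps.
H.264: 7.220 Mbps × 2160 s = 15595.2 Mb = 1.816 GiB.
HEVC: 3.230 Mbps × 2160 s = 6976.8 Mb = 0.812 GiB.
Saving: 1.816 − 0.812 = 1.003 GiB.

1.00 GiB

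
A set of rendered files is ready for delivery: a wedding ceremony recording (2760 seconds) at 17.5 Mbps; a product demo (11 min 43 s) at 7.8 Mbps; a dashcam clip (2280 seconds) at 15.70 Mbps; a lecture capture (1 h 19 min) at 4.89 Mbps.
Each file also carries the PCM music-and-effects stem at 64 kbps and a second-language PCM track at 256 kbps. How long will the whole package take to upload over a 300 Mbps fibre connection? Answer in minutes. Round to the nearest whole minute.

Audio total: 64 + 256 = 320 kbps = 0.320 Mbps.
wedding ceremony recording: 17.820 Mbps × 2760 s = 49183.2 Mb
product demo: 8.120 Mbps × 703 s = 5708.4 Mb
dashcam clip: 16.020 Mbps × 2280 s = 36525.6 Mb
lecture capture: 5.210 Mbps × 4740 s = 24695.4 Mb
Total: 116112.6 Mb = 14514.1 MB.
At 300 Mbps: 116112.6 / 300 = 387 s ≈ 6.45 minutes.

6 minutes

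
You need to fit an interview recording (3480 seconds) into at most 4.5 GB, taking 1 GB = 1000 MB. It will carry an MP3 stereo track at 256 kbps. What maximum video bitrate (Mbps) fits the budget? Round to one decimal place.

Budget: 4.5 GB = 36000.0 Mb.
Total bitrate budget: 36000.0 Mb / 3480 s = 10.345 Mbps.
Audio: 256 kbps = 0.256 Mbps.
Video: 10.345 − 0.256 = 10.089 Mbps.

10.1 Mbps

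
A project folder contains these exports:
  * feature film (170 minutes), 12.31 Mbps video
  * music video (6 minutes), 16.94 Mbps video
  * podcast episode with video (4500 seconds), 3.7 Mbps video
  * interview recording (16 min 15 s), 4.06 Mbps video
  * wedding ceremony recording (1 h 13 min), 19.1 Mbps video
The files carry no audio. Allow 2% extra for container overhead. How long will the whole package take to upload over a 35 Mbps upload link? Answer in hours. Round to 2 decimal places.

feature film: 12.310 Mbps × 10200 s × 1.02 = 128073.2 Mb
music video: 16.940 Mbps × 360 s × 1.02 = 6220.4 Mb
podcast episode with video: 3.700 Mbps × 4500 s × 1.02 = 16983.0 Mb
interview recording: 4.060 Mbps × 975 s × 1.02 = 4037.7 Mb
wedding ceremony recording: 19.100 Mbps × 4380 s × 1.02 = 85331.2 Mb
Total: 240645.4 Mb = 30080.7 MB.
At 35 Mbps: 240645.4 / 35 = 6876 s ≈ 1.91 hours.

1.91 hours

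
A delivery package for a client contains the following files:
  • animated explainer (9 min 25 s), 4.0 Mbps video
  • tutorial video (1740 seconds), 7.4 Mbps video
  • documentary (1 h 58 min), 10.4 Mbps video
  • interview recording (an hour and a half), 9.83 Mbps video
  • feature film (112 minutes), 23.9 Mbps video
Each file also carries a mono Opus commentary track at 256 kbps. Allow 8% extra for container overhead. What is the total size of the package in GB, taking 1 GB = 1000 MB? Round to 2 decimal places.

41.58 GB

Audio: 256 kbps = 0.256 Mbps.
animated explainer: 4.256 Mbps × 565 s × 1.08 = 2597.0 Mb
tutorial video: 7.656 Mbps × 1740 s × 1.08 = 14387.2 Mb
documentary: 10.656 Mbps × 7080 s × 1.08 = 81480.0 Mb
interview recording: 10.086 Mbps × 5400 s × 1.08 = 58821.6 Mb
feature film: 24.156 Mbps × 6720 s × 1.08 = 175314.6 Mb
Total: 332600.3 Mb = 41575.0 MB.
= 41.58 GB.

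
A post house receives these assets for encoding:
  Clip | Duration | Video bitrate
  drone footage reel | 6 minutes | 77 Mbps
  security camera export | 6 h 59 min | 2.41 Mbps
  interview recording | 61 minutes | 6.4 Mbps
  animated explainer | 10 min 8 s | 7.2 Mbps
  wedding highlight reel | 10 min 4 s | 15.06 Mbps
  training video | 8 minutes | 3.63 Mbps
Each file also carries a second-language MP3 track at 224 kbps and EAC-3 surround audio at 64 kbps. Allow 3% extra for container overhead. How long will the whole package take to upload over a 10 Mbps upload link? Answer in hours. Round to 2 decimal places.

3.89 hours

Audio total: 224 + 64 = 288 kbps = 0.288 Mbps.
drone footage reel: 77.288 Mbps × 360 s × 1.03 = 28658.4 Mb
security camera export: 2.698 Mbps × 25140 s × 1.03 = 69862.6 Mb
interview recording: 6.688 Mbps × 3660 s × 1.03 = 25212.4 Mb
animated explainer: 7.488 Mbps × 608 s × 1.03 = 4689.3 Mb
wedding highlight reel: 15.348 Mbps × 604 s × 1.03 = 9548.3 Mb
training video: 3.918 Mbps × 480 s × 1.03 = 1937.1 Mb
Total: 139908.0 Mb = 17488.5 MB.
At 10 Mbps: 139908.0 / 10 = 13991 s ≈ 3.89 hours.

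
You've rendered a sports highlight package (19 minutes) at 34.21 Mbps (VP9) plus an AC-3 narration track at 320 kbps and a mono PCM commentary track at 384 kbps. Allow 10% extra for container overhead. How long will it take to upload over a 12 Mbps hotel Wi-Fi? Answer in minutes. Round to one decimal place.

19 min = 1140 s
Audio total: 320 + 384 = 704 kbps = 0.704 Mbps.
Total bitrate: 34.914 Mbps.
File: 34.914 Mbps × 1140 s = 39802.0 Mb.
With 10% container overhead: ×1.10. → 43782.2 Mb.
At 12 Mbps: 43782.2 / 12 = 3648.5 s ≈ 60.8 minutes.

60.8 minutes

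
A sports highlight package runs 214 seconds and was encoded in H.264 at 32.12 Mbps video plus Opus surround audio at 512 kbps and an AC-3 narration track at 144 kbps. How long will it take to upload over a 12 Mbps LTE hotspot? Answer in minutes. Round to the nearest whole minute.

Audio total: 512 + 144 = 656 kbps = 0.656 Mbps.
Total bitrate: 32.776 Mbps.
File: 32.776 Mbps × 214 s = 7014.1 Mb.
At 12 Mbps: 7014.1 / 12 = 584.5 s ≈ 9.74 minutes.

10 minutes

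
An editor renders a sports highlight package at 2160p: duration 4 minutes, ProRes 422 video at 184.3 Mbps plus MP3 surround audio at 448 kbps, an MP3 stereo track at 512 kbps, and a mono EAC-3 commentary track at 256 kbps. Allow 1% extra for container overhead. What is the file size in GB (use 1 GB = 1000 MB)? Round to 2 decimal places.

4 min = 240 s
Audio total: 448 + 512 + 256 = 1216 kbps = 1.216 Mbps.
Total bitrate: 184.3 + 1.216 = 185.516 Mbps.
Stream data: 185.516 Mbps × 240 s = 44523.8 Mb.
With 1% container overhead: ×1.01.
44,969 Mb ÷ 8 = 5,621 MB → 5.621 GB.

5.62 GB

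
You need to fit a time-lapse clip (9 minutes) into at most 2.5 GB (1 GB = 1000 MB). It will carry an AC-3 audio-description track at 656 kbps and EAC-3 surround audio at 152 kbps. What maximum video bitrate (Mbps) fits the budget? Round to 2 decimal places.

36.23 Mbps

Budget: 2.5 GB = 20000.0 Mb.
9 min = 540 s
Total bitrate budget: 20000.0 Mb / 540 s = 37.037 Mbps.
Audio total: 656 + 152 = 808 kbps = 0.808 Mbps.
Video: 37.037 − 0.808 = 36.229 Mbps.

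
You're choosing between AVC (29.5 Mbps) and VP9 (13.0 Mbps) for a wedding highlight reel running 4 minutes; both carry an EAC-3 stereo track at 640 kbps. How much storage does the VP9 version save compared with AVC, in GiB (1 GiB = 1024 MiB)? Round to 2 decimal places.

4 min = 240 s
Audio: 640 kbps = 0.640 Mbps.
AVC: 30.140 Mbps × 240 s = 7233.6 Mb = 0.842 GiB.
VP9: 13.640 Mbps × 240 s = 3273.6 Mb = 0.381 GiB.
Saving: 0.842 − 0.381 = 0.461 GiB.

0.46 GiB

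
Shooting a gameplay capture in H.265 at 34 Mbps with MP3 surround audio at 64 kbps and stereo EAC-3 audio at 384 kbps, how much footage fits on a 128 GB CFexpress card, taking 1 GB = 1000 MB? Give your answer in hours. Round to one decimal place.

8.3 hours

Audio total: 64 + 384 = 448 kbps = 0.448 Mbps.
Total bitrate: 34 + 0.448 = 34.448 Mbps.
Capacity: 128 GB = 1,024,000 Mb.
Recording time: 1,024,000 / 34.448 = 29,726 s ≈ 8.26 hours.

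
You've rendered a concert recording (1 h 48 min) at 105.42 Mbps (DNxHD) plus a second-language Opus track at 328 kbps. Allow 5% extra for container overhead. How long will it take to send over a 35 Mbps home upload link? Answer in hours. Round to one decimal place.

1 h 48 min = 108 min = 6480 s
Audio: 328 kbps = 0.328 Mbps.
Total bitrate: 105.748 Mbps.
File: 105.748 Mbps × 6480 s = 685247.0 Mb.
With 5% container overhead: ×1.05. → 719509.4 Mb.
At 35 Mbps: 719509.4 / 35 = 20557.4 s ≈ 5.71 hours.

5.7 hours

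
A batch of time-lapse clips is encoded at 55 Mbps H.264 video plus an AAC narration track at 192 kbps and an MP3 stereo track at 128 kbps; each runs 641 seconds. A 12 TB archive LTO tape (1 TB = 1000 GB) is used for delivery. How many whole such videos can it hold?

Audio total: 192 + 128 = 320 kbps = 0.320 Mbps.
Total bitrate: 55.320 Mbps.
Per item: 55.320 Mbps × 641 s = 35,460 Mb = 4,433 MB.
Capacity: 12 TB = 96,000,000 Mb; 2707.27 items → 2707 complete.

2707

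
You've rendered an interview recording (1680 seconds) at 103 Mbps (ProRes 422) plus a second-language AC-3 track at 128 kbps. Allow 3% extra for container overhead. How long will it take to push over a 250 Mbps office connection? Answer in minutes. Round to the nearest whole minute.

Audio: 128 kbps = 0.128 Mbps.
Total bitrate: 103.128 Mbps.
File: 103.128 Mbps × 1680 s = 173255.0 Mb.
With 3% container overhead: ×1.03. → 178452.7 Mb.
At 250 Mbps: 178452.7 / 250 = 713.8 s ≈ 11.9 minutes.

12 minutes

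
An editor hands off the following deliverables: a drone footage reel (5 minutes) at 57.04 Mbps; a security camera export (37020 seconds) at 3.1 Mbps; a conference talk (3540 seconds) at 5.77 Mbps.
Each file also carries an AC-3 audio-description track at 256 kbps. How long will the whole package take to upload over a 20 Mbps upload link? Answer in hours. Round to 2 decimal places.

2.26 hours

Audio: 256 kbps = 0.256 Mbps.
drone footage reel: 57.296 Mbps × 300 s = 17188.8 Mb
security camera export: 3.356 Mbps × 37020 s = 124239.1 Mb
conference talk: 6.026 Mbps × 3540 s = 21332.0 Mb
Total: 162760.0 Mb = 20345.0 MB.
At 20 Mbps: 162760.0 / 20 = 8138 s ≈ 2.26 hours.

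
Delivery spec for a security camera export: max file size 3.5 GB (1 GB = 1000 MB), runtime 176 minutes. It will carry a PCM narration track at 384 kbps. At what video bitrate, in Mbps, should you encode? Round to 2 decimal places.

2.27 Mbps

Budget: 3.5 GB = 28000.0 Mb.
176 min = 10560 s
Total bitrate budget: 28000.0 Mb / 10560 s = 2.652 Mbps.
Audio: 384 kbps = 0.384 Mbps.
Video: 2.652 − 0.384 = 2.268 Mbps.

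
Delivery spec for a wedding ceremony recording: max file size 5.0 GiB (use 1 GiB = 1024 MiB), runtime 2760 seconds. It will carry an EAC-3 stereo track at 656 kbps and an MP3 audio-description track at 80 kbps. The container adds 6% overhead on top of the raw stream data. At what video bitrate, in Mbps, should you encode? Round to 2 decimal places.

13.94 Mbps

Budget: 5.0 GiB = 42949.7 Mb.
Stream payload after overhead: 42949.7 / 1.06 = 40518.6 Mb.
Total bitrate budget: 40518.6 Mb / 2760 s = 14.681 Mbps.
Audio total: 656 + 80 = 736 kbps = 0.736 Mbps.
Video: 14.681 − 0.736 = 13.945 Mbps.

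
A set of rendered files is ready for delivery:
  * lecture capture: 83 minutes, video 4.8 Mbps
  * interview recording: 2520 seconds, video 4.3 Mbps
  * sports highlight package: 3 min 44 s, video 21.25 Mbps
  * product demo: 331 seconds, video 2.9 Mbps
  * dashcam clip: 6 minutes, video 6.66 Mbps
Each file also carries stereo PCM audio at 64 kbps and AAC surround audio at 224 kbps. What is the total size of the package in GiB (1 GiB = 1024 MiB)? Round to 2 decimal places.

Audio total: 64 + 224 = 288 kbps = 0.288 Mbps.
lecture capture: 5.088 Mbps × 4980 s = 25338.2 Mb
interview recording: 4.588 Mbps × 2520 s = 11561.8 Mb
sports highlight package: 21.538 Mbps × 224 s = 4824.5 Mb
product demo: 3.188 Mbps × 331 s = 1055.2 Mb
dashcam clip: 6.948 Mbps × 360 s = 2501.3 Mb
Total: 45281.0 Mb = 5660.1 MB.
= 5.271 GiB.

5.27 GiB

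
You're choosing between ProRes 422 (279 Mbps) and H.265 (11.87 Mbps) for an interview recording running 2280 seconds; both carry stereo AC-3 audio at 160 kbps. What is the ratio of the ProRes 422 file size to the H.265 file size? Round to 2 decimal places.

23.21

Audio: 160 kbps = 0.160 Mbps.
ProRes 422: 279.160 Mbps × 2280 s = 636484.8 Mb = 74.097 GiB.
H.265: 12.030 Mbps × 2280 s = 27428.4 Mb = 3.193 GiB.
Ratio: 74.097 / 3.193 = 23.205.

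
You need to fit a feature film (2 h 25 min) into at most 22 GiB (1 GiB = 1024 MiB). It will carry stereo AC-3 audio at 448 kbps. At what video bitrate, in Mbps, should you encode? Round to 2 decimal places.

Budget: 22 GiB = 188978.6 Mb.
2 h 25 min = 145 min = 8700 s
Total bitrate budget: 188978.6 Mb / 8700 s = 21.722 Mbps.
Audio: 448 kbps = 0.448 Mbps.
Video: 21.722 − 0.448 = 21.274 Mbps.

21.27 Mbps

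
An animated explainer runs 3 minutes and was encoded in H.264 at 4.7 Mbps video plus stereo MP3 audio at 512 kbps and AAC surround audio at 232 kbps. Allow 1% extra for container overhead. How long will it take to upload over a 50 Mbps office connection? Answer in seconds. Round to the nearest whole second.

20 seconds

3 min = 180 s
Audio total: 512 + 232 = 744 kbps = 0.744 Mbps.
Total bitrate: 5.444 Mbps.
File: 5.444 Mbps × 180 s = 979.9 Mb.
With 1% container overhead: ×1.01. → 989.7 Mb.
At 50 Mbps: 989.7 / 50 = 19.8 s ≈ 19.8 seconds.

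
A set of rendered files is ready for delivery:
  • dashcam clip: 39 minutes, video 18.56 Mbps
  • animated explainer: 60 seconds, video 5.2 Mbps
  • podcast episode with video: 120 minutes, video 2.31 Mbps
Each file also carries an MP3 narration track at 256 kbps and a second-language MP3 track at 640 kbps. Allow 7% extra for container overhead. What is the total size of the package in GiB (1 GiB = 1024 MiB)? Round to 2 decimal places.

Audio total: 256 + 640 = 896 kbps = 0.896 Mbps.
dashcam clip: 19.456 Mbps × 2340 s × 1.07 = 48713.9 Mb
animated explainer: 6.096 Mbps × 60 s × 1.07 = 391.4 Mb
podcast episode with video: 3.206 Mbps × 7200 s × 1.07 = 24699.0 Mb
Total: 73804.3 Mb = 9225.5 MB.
= 8.592 GiB.

8.59 GiB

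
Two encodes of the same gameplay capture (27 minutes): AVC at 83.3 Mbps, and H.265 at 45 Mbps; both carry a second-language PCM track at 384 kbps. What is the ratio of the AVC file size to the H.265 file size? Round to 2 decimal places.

27 min = 1620 s
Audio: 384 kbps = 0.384 Mbps.
AVC: 83.684 Mbps × 1620 s = 135568.1 Mb = 16.946 GB.
H.265: 45.384 Mbps × 1620 s = 73522.1 Mb = 9.190 GB.
Ratio: 16.946 / 9.190 = 1.844.

1.84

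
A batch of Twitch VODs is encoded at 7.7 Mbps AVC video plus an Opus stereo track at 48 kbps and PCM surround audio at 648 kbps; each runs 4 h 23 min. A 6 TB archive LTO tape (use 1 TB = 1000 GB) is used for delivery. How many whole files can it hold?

362

4 h 23 min = 263 min = 15780 s
Audio total: 48 + 648 = 696 kbps = 0.696 Mbps.
Total bitrate: 8.396 Mbps.
Per item: 8.396 Mbps × 15780 s = 132,489 Mb = 16,561 MB.
Capacity: 6 TB = 48,000,000 Mb; 362.29 items → 362 complete.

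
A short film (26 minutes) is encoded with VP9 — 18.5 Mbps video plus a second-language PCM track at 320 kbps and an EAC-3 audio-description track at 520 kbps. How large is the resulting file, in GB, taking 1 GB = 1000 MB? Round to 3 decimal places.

3.771 GB

26 min = 1560 s
Audio total: 320 + 520 = 840 kbps = 0.840 Mbps.
Total bitrate: 18.5 + 0.840 = 19.340 Mbps.
Stream data: 19.340 Mbps × 1560 s = 30170.4 Mb.
30,170 Mb ÷ 8 = 3,771 MB → 3.771 GB.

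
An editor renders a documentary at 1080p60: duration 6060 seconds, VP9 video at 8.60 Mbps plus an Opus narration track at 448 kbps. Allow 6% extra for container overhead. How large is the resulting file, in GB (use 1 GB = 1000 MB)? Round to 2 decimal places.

7.27 GB

Audio: 448 kbps = 0.448 Mbps.
Total bitrate: 8.60 + 0.448 = 9.048 Mbps.
Stream data: 9.048 Mbps × 6060 s = 54830.9 Mb.
With 6% container overhead: ×1.06.
58,121 Mb ÷ 8 = 7,265 MB → 7.265 GB.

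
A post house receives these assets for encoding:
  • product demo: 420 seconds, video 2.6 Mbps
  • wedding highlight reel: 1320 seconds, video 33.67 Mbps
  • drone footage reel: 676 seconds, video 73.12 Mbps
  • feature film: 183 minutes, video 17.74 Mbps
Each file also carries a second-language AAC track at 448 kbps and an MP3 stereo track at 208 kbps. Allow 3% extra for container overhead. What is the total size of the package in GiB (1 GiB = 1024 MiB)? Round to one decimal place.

35.8 GiB

Audio total: 448 + 208 = 656 kbps = 0.656 Mbps.
product demo: 3.256 Mbps × 420 s × 1.03 = 1408.5 Mb
wedding highlight reel: 34.326 Mbps × 1320 s × 1.03 = 46669.6 Mb
drone footage reel: 73.776 Mbps × 676 s × 1.03 = 51368.8 Mb
feature film: 18.396 Mbps × 10980 s × 1.03 = 208047.7 Mb
Total: 307494.7 Mb = 38436.8 MB.
= 35.80 GiB.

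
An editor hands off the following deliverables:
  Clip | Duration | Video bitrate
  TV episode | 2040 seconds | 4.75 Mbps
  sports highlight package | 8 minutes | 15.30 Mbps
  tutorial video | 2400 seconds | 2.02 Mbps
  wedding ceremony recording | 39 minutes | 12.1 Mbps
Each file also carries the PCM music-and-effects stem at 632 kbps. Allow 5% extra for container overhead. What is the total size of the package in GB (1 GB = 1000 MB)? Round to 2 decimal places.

Audio: 632 kbps = 0.632 Mbps.
TV episode: 5.382 Mbps × 2040 s × 1.05 = 11528.2 Mb
sports highlight package: 15.932 Mbps × 480 s × 1.05 = 8029.7 Mb
tutorial video: 2.652 Mbps × 2400 s × 1.05 = 6683.0 Mb
wedding ceremony recording: 12.732 Mbps × 2340 s × 1.05 = 31282.5 Mb
Total: 57523.5 Mb = 7190.4 MB.
= 7.190 GB.

7.19 GB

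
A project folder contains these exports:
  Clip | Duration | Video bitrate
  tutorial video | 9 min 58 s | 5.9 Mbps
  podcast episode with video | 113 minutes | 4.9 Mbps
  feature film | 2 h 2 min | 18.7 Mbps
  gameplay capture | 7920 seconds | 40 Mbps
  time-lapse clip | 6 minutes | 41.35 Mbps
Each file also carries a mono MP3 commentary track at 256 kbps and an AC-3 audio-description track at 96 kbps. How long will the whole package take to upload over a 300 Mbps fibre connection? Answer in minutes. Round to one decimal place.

28.5 minutes

Audio total: 256 + 96 = 352 kbps = 0.352 Mbps.
tutorial video: 6.252 Mbps × 598 s = 3738.7 Mb
podcast episode with video: 5.252 Mbps × 6780 s = 35608.6 Mb
feature film: 19.052 Mbps × 7320 s = 139460.6 Mb
gameplay capture: 40.352 Mbps × 7920 s = 319587.8 Mb
time-lapse clip: 41.702 Mbps × 360 s = 15012.7 Mb
Total: 513408.5 Mb = 64176.1 MB.
At 300 Mbps: 513408.5 / 300 = 1711 s ≈ 28.5 minutes.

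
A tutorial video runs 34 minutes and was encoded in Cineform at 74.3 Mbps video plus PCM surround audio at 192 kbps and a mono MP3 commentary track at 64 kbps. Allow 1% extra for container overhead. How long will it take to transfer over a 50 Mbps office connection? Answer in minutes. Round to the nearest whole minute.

51 minutes

34 min = 2040 s
Audio total: 192 + 64 = 256 kbps = 0.256 Mbps.
Total bitrate: 74.556 Mbps.
File: 74.556 Mbps × 2040 s = 152094.2 Mb.
With 1% container overhead: ×1.01. → 153615.2 Mb.
At 50 Mbps: 153615.2 / 50 = 3072.3 s ≈ 51.2 minutes.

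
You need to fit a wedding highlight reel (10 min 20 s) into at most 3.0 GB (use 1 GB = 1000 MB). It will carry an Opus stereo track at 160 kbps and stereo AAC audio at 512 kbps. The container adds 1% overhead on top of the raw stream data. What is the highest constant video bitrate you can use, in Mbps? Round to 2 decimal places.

37.65 Mbps

Budget: 3.0 GB = 24000.0 Mb.
Stream payload after overhead: 24000.0 / 1.01 = 23762.4 Mb.
10 min 20 s = 620 s
Total bitrate budget: 23762.4 Mb / 620 s = 38.326 Mbps.
Audio total: 160 + 512 = 672 kbps = 0.672 Mbps.
Video: 38.326 − 0.672 = 37.654 Mbps.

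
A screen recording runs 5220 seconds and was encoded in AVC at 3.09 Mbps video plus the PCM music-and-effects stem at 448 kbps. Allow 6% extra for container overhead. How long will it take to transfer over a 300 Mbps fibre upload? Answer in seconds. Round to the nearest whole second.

65 seconds

Audio: 448 kbps = 0.448 Mbps.
Total bitrate: 3.538 Mbps.
File: 3.538 Mbps × 5220 s = 18468.4 Mb.
With 6% container overhead: ×1.06. → 19576.5 Mb.
At 300 Mbps: 19576.5 / 300 = 65.3 s ≈ 65.3 seconds.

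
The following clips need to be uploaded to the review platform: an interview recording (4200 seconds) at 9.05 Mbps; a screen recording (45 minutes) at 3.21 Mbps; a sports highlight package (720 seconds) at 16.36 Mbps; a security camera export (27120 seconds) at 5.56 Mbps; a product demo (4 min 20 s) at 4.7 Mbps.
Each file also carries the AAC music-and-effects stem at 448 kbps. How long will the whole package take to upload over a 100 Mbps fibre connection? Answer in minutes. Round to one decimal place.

Audio: 448 kbps = 0.448 Mbps.
interview recording: 9.498 Mbps × 4200 s = 39891.6 Mb
screen recording: 3.658 Mbps × 2700 s = 9876.6 Mb
sports highlight package: 16.808 Mbps × 720 s = 12101.8 Mb
security camera export: 6.008 Mbps × 27120 s = 162937.0 Mb
product demo: 5.148 Mbps × 260 s = 1338.5 Mb
Total: 226145.4 Mb = 28268.2 MB.
At 100 Mbps: 226145.4 / 100 = 2261 s ≈ 37.7 minutes.

37.7 minutes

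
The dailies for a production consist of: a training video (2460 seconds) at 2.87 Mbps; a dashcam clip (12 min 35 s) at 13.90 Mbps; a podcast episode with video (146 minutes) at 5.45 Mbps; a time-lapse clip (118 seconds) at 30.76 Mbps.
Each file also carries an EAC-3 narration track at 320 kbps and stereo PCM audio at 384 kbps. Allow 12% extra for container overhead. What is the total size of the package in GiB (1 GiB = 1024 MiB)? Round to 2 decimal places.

Audio total: 320 + 384 = 704 kbps = 0.704 Mbps.
training video: 3.574 Mbps × 2460 s × 1.12 = 9847.1 Mb
dashcam clip: 14.604 Mbps × 755 s × 1.12 = 12349.1 Mb
podcast episode with video: 6.154 Mbps × 8760 s × 1.12 = 60378.1 Mb
time-lapse clip: 31.464 Mbps × 118 s × 1.12 = 4158.3 Mb
Total: 86732.6 Mb = 10841.6 MB.
= 10.10 GiB.

10.10 GiB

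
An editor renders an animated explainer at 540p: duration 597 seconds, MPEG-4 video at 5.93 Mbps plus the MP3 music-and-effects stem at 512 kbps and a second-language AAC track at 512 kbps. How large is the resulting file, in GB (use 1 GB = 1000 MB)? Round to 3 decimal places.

Audio total: 512 + 512 = 1024 kbps = 1.024 Mbps.
Total bitrate: 5.93 + 1.024 = 6.954 Mbps.
Stream data: 6.954 Mbps × 597 s = 4151.5 Mb.
4,152 Mb ÷ 8 = 518.9 MB → 0.5189 GB.

0.519 GB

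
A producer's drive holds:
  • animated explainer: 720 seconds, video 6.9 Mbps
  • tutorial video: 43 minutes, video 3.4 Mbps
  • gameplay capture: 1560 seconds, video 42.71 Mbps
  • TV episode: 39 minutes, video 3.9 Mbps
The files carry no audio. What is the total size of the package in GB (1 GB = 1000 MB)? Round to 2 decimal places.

11.19 GB

animated explainer: 6.900 Mbps × 720 s = 4968.0 Mb
tutorial video: 3.400 Mbps × 2580 s = 8772.0 Mb
gameplay capture: 42.710 Mbps × 1560 s = 66627.6 Mb
TV episode: 3.900 Mbps × 2340 s = 9126.0 Mb
Total: 89493.6 Mb = 11186.7 MB.
= 11.19 GB.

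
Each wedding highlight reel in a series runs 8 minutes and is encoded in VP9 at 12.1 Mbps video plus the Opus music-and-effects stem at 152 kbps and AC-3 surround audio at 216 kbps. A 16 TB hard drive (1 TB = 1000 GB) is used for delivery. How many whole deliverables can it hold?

8 min = 480 s
Audio total: 152 + 216 = 368 kbps = 0.368 Mbps.
Total bitrate: 12.468 Mbps.
Per item: 12.468 Mbps × 480 s = 5,985 Mb = 748.1 MB.
Capacity: 16 TB = 128,000,000 Mb; 21388.09 items → 21388 complete.

21388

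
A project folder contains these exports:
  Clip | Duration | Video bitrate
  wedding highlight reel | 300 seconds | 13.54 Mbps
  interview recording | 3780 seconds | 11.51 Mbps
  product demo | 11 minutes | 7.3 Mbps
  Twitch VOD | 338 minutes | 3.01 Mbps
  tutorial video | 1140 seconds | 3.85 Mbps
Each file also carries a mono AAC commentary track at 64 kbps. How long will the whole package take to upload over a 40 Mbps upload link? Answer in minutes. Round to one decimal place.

49.8 minutes

Audio: 64 kbps = 0.064 Mbps.
wedding highlight reel: 13.604 Mbps × 300 s = 4081.2 Mb
interview recording: 11.574 Mbps × 3780 s = 43749.7 Mb
product demo: 7.364 Mbps × 660 s = 4860.2 Mb
Twitch VOD: 3.074 Mbps × 20280 s = 62340.7 Mb
tutorial video: 3.914 Mbps × 1140 s = 4462.0 Mb
Total: 119493.8 Mb = 14936.7 MB.
At 40 Mbps: 119493.8 / 40 = 2987 s ≈ 49.8 minutes.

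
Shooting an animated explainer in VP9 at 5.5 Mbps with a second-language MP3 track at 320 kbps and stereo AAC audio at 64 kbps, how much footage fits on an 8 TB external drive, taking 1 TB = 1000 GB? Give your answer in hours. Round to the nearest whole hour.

Audio total: 320 + 64 = 384 kbps = 0.384 Mbps.
Total bitrate: 5.5 + 0.384 = 5.884 Mbps.
Capacity: 8 TB = 64,000,000 Mb.
Recording time: 64,000,000 / 5.884 = 10,876,954 s ≈ 3,021 hours.

3021 hours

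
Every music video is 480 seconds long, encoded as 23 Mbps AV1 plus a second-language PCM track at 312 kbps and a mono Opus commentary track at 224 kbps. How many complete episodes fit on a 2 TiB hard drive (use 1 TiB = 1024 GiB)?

1557

Audio total: 312 + 224 = 536 kbps = 0.536 Mbps.
Total bitrate: 23.536 Mbps.
Per item: 23.536 Mbps × 480 s = 11,297 Mb = 1,412 MB.
Capacity: 2 TiB = 17,592,186 Mb; 1557.21 items → 1557 complete.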